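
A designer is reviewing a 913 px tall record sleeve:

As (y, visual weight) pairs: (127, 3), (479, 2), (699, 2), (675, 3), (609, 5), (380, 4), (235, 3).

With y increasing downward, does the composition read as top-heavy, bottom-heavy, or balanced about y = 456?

Weights sum to 3 + 2 + 2 + 3 + 5 + 4 + 3 = 22.
Σw·y = 3·127 + 2·479 + 2·699 + 3·675 + 5·609 + 4·380 + 3·235 = 10032, so ȳ = 10032/22 ≈ 456.00.
That equals the midline 456 — balanced.

balanced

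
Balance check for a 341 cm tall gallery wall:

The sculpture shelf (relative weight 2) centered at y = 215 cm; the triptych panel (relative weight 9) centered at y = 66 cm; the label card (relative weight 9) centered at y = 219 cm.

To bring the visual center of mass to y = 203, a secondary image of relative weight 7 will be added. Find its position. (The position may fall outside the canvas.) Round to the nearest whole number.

After adding the secondary image, total weight = 2 + 9 + 9 + 7 = 27.
Along y: (2995 + 7·y) / 27 = 203 (existing moment 2·215 + 9·66 + 9·219 = 2995) ⇒ y = (5481 − 2995) / 7 ≈ 355.14.

y ≈ 355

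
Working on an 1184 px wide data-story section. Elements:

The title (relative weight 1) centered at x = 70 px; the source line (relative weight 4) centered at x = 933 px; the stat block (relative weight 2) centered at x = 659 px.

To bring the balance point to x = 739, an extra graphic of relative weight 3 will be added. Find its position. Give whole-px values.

New total weight: (1 + 4 + 2) + 3 = 10.
Along x: (5120 + 3·x) / 10 = 739 (existing moment 1·70 + 4·933 + 2·659 = 5120) ⇒ x = (7390 − 5120) / 3 ≈ 756.67.

x ≈ 757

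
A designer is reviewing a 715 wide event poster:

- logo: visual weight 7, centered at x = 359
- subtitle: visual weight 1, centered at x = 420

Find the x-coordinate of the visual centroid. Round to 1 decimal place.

Weights sum to 7 + 1 = 8.
x-moment: 7·359 + 1·420 = 2933; centroid 2933/8 ≈ 366.62.

x ≈ 366.6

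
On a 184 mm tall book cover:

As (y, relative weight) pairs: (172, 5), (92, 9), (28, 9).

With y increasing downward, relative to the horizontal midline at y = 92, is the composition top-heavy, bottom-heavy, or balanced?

top-heavy

Total weight = 5 + 9 + 9 = 23.
y: (5·172 + 9·92 + 9·28) / 23 = 1940 / 23 ≈ 84.35
84.3 vs midline 92 → top-heavy.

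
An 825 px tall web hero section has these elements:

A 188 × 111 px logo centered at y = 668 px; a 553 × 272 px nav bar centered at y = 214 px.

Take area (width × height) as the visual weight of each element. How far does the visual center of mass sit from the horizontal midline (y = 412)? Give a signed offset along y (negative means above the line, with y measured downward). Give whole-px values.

≈ -143 px

Areas: logo 188·111 = 20868, nav bar 553·272 = 150416. Total weight = 171284.
Σw·y = 20868·668 + 150416·214 = 46128848, so ȳ = 46128848/171284 ≈ 269.31.
Offset from y = 412: 269.31 − 412 ≈ -142.69.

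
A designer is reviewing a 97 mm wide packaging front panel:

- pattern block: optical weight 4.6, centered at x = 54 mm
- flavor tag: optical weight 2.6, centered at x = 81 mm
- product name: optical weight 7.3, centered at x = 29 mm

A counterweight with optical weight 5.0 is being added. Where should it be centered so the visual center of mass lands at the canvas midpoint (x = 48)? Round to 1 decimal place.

After adding the counterweight, total weight = 4.6 + 2.6 + 7.3 + 5.0 = 19.5.
Along x: (670.7 + 5.0·x) / 19.5 = 48 (existing moment 4.6·54 + 2.6·81 + 7.3·29 = 670.7) ⇒ x = (936.0 − 670.7) / 5.0 ≈ 53.06.

x ≈ 53.1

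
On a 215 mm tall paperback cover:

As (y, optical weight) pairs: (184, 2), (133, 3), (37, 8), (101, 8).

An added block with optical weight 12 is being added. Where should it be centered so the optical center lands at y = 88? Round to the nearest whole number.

y ≈ 86

New total weight: (2 + 3 + 8 + 8) + 12 = 33.
y: need Σw·y = 33·88 = 2904. Existing = 2·184 + 3·133 + 8·37 + 8·101 = 1871. Remainder 1033 / 12 ≈ 86.08.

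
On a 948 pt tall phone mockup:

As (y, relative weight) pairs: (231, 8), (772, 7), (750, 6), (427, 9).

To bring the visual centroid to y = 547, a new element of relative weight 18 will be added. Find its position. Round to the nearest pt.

y ≈ 592

New total weight: (8 + 7 + 6 + 9) + 18 = 48.
Along y: (15595 + 18·y) / 48 = 547 (existing moment 8·231 + 7·772 + 6·750 + 9·427 = 15595) ⇒ y = (26256 − 15595) / 18 ≈ 592.28.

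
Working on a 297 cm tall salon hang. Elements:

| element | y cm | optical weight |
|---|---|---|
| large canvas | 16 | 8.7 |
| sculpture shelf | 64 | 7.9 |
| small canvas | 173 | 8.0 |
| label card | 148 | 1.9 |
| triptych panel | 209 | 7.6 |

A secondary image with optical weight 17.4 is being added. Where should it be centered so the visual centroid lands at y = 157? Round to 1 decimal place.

After adding the secondary image, total weight = 8.7 + 7.9 + 8.0 + 1.9 + 7.6 + 17.4 = 51.5.
y: target moment 51.5×157 = 8085.5; current 8.7·16 + 7.9·64 + 8.0·173 + 1.9·148 + 7.6·209 = 3898.4; the secondary image supplies 4187.1, so y = 4187.1/17.4 ≈ 240.64.

y ≈ 240.6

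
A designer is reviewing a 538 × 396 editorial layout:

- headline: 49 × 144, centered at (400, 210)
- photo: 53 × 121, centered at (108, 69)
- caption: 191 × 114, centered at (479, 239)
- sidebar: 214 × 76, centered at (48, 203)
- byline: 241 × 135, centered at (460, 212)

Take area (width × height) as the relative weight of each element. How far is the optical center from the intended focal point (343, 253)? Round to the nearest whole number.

Areas: headline 49·144 = 7056, photo 53·121 = 6413, caption 191·114 = 21774, sidebar 214·76 = 16264, byline 241·135 = 32535. Total weight = 84042.
x-moment: 7056·400 + 6413·108 + 21774·479 + 16264·48 + 32535·460 = 29691522; centroid 29691522/84042 ≈ 353.29.
y-moment: 7056·210 + 6413·69 + 21774·239 + 16264·203 + 32535·212 = 17327255; centroid 17327255/84042 ≈ 206.17.
Offset from (343, 253): Δx ≈ 10.29, Δy ≈ -46.83; distance = √(Δx² + Δy²) ≈ 47.94.

≈ 48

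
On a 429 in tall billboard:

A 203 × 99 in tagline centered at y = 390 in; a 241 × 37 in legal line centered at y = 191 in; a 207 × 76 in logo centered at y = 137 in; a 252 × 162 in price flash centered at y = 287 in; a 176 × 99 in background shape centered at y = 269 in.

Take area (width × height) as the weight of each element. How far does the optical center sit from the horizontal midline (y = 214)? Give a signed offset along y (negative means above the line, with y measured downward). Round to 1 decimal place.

≈ 58.8 in

Taking area as weight: tagline 203·99 = 20097, legal line 241·37 = 8917, logo 207·76 = 15732, price flash 252·162 = 40824, background shape 176·99 = 17424. Sum 102994.
y: (20097·390 + 8917·191 + 15732·137 + 40824·287 + 17424·269) / 102994 = 28099805 / 102994 ≈ 272.83
Against y = 214, that's 272.83 − 214 = 58.83.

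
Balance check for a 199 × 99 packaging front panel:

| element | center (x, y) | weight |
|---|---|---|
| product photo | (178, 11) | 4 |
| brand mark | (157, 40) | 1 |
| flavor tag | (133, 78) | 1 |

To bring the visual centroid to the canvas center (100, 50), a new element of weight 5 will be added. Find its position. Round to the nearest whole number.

After adding the new element, total weight = 4 + 1 + 1 + 5 = 11.
x: target moment 11×100 = 1100; current 4·178 + 1·157 + 1·133 = 1002; the new element supplies 98, so x = 98/5 ≈ 19.60.
y: target moment 11×50 = 550; current 4·11 + 1·40 + 1·78 = 162; the new element supplies 388, so y = 388/5 ≈ 77.60.

(20, 78)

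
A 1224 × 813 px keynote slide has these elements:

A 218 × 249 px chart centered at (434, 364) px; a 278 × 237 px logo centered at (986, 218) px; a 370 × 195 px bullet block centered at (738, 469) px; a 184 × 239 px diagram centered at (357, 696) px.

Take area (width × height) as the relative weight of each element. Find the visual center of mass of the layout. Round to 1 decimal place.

(666.4, 417.1)

Areas → weights: chart 218·249 = 54282, logo 278·237 = 65886, bullet block 370·195 = 72150, diagram 184·239 = 43976; Σw = 236294.
x: (54282·434 + 65886·986 + 72150·738 + 43976·357) / 236294 = 157468116 / 236294 ≈ 666.41
y: (54282·364 + 65886·218 + 72150·469 + 43976·696) / 236294 = 98567442 / 236294 ≈ 417.14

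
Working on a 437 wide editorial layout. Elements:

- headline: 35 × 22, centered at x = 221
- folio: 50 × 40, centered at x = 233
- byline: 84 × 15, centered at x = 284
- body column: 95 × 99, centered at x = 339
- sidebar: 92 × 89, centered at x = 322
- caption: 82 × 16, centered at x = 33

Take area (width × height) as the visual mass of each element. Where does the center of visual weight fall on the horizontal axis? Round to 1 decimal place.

Areas → weights: headline 35·22 = 770, folio 50·40 = 2000, byline 84·15 = 1260, body column 95·99 = 9405, sidebar 92·89 = 8188, caption 82·16 = 1312; Σw = 22935.
Σw·x = 770·221 + 2000·233 + 1260·284 + 9405·339 + 8188·322 + 1312·33 = 6862137, so x̄ = 6862137/22935 ≈ 299.20.

x ≈ 299.2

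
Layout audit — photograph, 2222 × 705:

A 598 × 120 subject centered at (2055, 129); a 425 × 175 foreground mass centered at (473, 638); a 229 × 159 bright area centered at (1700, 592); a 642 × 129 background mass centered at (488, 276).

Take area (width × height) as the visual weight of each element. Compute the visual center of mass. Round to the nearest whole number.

Areas: subject 598·120 = 71760, foreground mass 425·175 = 74375, bright area 229·159 = 36411, background mass 642·129 = 82818. Total weight = 265364.
x: (71760·2055 + 74375·473 + 36411·1700 + 82818·488) / 265364 = 284960059 / 265364 ≈ 1073.85
y: (71760·129 + 74375·638 + 36411·592 + 82818·276) / 265364 = 101121370 / 265364 ≈ 381.07

(1074, 381)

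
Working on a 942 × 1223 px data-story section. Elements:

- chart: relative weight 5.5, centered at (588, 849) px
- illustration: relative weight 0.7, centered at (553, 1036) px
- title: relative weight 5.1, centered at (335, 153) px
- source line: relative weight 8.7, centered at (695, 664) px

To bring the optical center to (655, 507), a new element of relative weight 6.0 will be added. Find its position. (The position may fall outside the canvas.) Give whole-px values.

With the new element, Σw becomes 5.5 + 0.7 + 5.1 + 8.7 + 6.0 = 26.0.
x: target moment 26.0×655 = 17030.0; current 5.5·588 + 0.7·553 + 5.1·335 + 8.7·695 = 11376.1; the new element supplies 5653.9, so x = 5653.9/6.0 ≈ 942.32.
y: target moment 26.0×507 = 13182.0; current 5.5·849 + 0.7·1036 + 5.1·153 + 8.7·664 = 11951.8; the new element supplies 1230.2, so y = 1230.2/6.0 ≈ 205.03.

(942, 205)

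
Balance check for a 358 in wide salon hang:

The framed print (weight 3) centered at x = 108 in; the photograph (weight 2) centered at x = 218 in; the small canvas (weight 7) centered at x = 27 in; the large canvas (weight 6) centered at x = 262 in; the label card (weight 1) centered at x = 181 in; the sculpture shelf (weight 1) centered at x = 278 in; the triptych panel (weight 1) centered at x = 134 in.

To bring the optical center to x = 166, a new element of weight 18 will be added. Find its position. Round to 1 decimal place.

x ≈ 186.7

After adding the new element, total weight = 3 + 2 + 7 + 6 + 1 + 1 + 1 + 18 = 39.
x: need Σw·x = 39·166 = 6474. Existing = 3·108 + 2·218 + 7·27 + 6·262 + 1·181 + 1·278 + 1·134 = 3114. Remainder 3360 / 18 ≈ 186.67.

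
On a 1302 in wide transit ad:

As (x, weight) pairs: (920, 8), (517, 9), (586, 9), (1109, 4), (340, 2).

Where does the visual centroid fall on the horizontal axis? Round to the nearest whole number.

Weights sum to 8 + 9 + 9 + 4 + 2 = 32.
x-moment: 8·920 + 9·517 + 9·586 + 4·1109 + 2·340 = 22403; centroid 22403/32 ≈ 700.09.

x ≈ 700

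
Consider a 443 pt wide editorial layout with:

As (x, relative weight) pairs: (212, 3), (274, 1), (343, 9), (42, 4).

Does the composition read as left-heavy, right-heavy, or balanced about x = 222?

Total weight = 3 + 1 + 9 + 4 = 17.
x: (3·212 + 1·274 + 9·343 + 4·42) / 17 = 4165 / 17 ≈ 245.00
245.0 vs midline 222 → right-heavy.

right-heavy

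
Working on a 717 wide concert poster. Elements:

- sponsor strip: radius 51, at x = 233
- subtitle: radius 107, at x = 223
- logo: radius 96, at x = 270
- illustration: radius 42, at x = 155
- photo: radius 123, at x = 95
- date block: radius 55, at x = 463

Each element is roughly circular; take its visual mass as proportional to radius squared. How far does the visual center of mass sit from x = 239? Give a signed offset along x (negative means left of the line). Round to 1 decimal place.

≈ -36.2

Weights ∝ r²: sponsor strip 51² = 2601, subtitle 107² = 11449, logo 96² = 9216, illustration 42² = 1764, photo 123² = 15129, date block 55² = 3025; Σw = 43184.
x: (2601·233 + 11449·223 + 9216·270 + 1764·155 + 15129·95 + 3025·463) / 43184 = 8758730 / 43184 ≈ 202.82
Difference: 202.82 − 239 ≈ -36.18.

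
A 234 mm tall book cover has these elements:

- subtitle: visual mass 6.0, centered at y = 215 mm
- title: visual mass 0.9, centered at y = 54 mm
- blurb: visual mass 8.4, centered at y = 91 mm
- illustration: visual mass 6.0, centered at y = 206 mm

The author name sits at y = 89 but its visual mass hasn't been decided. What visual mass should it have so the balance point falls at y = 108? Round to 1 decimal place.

w ≈ 54.7

Fixed elements: Σw = 6.0 + 0.9 + 8.4 + 6.0 = 21.3, Σw·y = 6.0·215 + 0.9·54 + 8.4·91 + 6.0·206 = 3339.0.
Set Σw·y/Σw = 108: (3339.0 + 89w) = 108·(21.3 + w).
Solving: w = (108·21.3 − 3339.0) / (89 − 108) = -1038.6 / -19 ≈ 54.66.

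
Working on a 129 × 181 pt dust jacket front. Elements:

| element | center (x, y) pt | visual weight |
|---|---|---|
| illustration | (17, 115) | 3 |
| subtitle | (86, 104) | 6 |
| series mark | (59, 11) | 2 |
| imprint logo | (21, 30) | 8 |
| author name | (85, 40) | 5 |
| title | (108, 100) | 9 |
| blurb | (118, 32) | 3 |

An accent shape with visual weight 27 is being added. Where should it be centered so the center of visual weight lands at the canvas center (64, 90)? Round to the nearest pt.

(53, 120)

After adding the accent shape, total weight = 3 + 6 + 2 + 8 + 5 + 9 + 3 + 27 = 63.
Along x: (2604 + 27·x) / 63 = 64 (existing moment 3·17 + 6·86 + 2·59 + 8·21 + 5·85 + 9·108 + 3·118 = 2604) ⇒ x = (4032 − 2604) / 27 ≈ 52.89.
Along y: (2427 + 27·y) / 63 = 90 (existing moment 3·115 + 6·104 + 2·11 + 8·30 + 5·40 + 9·100 + 3·32 = 2427) ⇒ y = (5670 − 2427) / 27 ≈ 120.11.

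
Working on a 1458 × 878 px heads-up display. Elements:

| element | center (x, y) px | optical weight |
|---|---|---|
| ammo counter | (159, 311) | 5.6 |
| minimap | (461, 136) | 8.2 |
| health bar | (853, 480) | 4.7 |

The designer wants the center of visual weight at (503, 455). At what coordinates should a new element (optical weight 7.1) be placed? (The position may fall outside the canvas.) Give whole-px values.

(591, 920)

With the new element, Σw becomes 5.6 + 8.2 + 4.7 + 7.1 = 25.6.
x: target moment 25.6×503 = 12876.8; current 5.6·159 + 8.2·461 + 4.7·853 = 8679.7; the new element supplies 4197.1, so x = 4197.1/7.1 ≈ 591.14.
y: target moment 25.6×455 = 11648.0; current 5.6·311 + 8.2·136 + 4.7·480 = 5112.8; the new element supplies 6535.2, so y = 6535.2/7.1 ≈ 920.45.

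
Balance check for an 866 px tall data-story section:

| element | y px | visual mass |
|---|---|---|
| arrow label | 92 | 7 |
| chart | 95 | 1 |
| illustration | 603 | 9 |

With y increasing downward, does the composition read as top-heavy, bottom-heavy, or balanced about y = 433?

top-heavy

Weights sum to 7 + 1 + 9 = 17.
Σw·y = 7·92 + 1·95 + 9·603 = 6166, so ȳ = 6166/17 ≈ 362.71.
362.7 lies above (smaller y than) the midline 433, so the layout is top-heavy.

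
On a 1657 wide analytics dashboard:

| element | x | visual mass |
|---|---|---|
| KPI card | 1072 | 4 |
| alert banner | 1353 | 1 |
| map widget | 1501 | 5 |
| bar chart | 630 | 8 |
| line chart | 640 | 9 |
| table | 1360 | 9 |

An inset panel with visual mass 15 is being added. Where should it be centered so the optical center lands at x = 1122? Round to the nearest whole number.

x ≈ 1402

New total weight: (4 + 1 + 5 + 8 + 9 + 9) + 15 = 51.
Along x: (36186 + 15·x) / 51 = 1122 (existing moment 4·1072 + 1·1353 + 5·1501 + 8·630 + 9·640 + 9·1360 = 36186) ⇒ x = (57222 − 36186) / 15 ≈ 1402.40.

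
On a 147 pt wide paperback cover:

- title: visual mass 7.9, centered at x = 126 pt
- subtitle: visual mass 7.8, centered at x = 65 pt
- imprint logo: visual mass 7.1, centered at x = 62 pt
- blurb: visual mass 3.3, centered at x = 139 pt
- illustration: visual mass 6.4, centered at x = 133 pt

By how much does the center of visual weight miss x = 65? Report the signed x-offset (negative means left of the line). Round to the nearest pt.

≈ 35 pt

Σw = 7.9 + 7.8 + 7.1 + 3.3 + 6.4 = 32.5.
x: (7.9·126 + 7.8·65 + 7.1·62 + 3.3·139 + 6.4·133) / 32.5 = 3252.5 / 32.5 ≈ 100.08
Difference: 100.08 − 65 ≈ 35.08.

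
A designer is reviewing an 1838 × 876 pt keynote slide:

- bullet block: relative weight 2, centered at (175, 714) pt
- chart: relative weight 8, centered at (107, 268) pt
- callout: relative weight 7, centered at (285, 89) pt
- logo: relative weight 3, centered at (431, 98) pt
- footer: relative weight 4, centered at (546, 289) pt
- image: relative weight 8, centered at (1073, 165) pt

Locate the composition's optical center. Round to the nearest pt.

Weights sum to 2 + 8 + 7 + 3 + 4 + 8 = 32.
Σw·x = 15262; x̄ = 15262/32 ≈ 476.94.
Σw·y = 6965; ȳ = 6965/32 ≈ 217.66.

(477, 218)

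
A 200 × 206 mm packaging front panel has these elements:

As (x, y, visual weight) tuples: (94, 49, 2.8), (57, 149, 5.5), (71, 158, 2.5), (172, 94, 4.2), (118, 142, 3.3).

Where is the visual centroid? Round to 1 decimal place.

Weights sum to 2.8 + 5.5 + 2.5 + 4.2 + 3.3 = 18.3.
Σw·x = 2.8·94 + 5.5·57 + 2.5·71 + 4.2·172 + 3.3·118 = 1866.0, so x̄ = 1866.0/18.3 ≈ 101.97.
Σw·y = 2.8·49 + 5.5·149 + 2.5·158 + 4.2·94 + 3.3·142 = 2215.1, so ȳ = 2215.1/18.3 ≈ 121.04.

(102.0, 121.0)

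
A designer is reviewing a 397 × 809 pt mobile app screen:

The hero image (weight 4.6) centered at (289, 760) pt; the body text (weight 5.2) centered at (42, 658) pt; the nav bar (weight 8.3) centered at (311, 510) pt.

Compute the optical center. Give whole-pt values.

Σw = 4.6 + 5.2 + 8.3 = 18.1.
x: (4.6·289 + 5.2·42 + 8.3·311) / 18.1 = 4129.1 / 18.1 ≈ 228.13
y: (4.6·760 + 5.2·658 + 8.3·510) / 18.1 = 11150.6 / 18.1 ≈ 616.06

(228, 616)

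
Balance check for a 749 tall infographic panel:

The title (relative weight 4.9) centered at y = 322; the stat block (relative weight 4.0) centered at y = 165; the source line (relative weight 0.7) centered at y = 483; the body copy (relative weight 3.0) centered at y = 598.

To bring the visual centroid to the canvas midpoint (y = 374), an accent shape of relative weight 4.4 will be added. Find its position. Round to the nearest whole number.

y ≈ 452

New total weight: (4.9 + 4.0 + 0.7 + 3.0) + 4.4 = 17.0.
Along y: (4369.9 + 4.4·y) / 17.0 = 374 (existing moment 4.9·322 + 4.0·165 + 0.7·483 + 3.0·598 = 4369.9) ⇒ y = (6358.0 − 4369.9) / 4.4 ≈ 451.84.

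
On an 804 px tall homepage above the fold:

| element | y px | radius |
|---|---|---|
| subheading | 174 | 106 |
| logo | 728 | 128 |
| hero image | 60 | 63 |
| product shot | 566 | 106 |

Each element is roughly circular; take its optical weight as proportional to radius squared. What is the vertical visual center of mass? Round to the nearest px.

Weights ∝ r²: subheading 106² = 11236, logo 128² = 16384, hero image 63² = 3969, product shot 106² = 11236; Σw = 42825.
y-moment: 11236·174 + 16384·728 + 3969·60 + 11236·566 = 20480332; centroid 20480332/42825 ≈ 478.23.

y ≈ 478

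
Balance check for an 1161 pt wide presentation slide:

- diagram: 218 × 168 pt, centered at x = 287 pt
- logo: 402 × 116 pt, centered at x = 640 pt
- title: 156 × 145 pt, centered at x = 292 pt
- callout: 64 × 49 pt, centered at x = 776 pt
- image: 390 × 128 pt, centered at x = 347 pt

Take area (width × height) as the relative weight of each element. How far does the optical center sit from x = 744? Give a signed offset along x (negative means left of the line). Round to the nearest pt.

≈ -324 pt

Areas: diagram 218·168 = 36624, logo 402·116 = 46632, title 156·145 = 22620, callout 64·49 = 3136, image 390·128 = 49920. Total weight = 158932.
x: (36624·287 + 46632·640 + 22620·292 + 3136·776 + 49920·347) / 158932 = 66716384 / 158932 ≈ 419.78
Offset from x = 744: 419.78 − 744 ≈ -324.22.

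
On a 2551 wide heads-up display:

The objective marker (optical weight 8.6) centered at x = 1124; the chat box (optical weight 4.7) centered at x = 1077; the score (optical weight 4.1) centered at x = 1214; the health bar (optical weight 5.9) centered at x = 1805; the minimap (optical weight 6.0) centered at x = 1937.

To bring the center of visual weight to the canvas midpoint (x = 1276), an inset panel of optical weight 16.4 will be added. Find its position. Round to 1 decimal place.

x ≈ 996.1

After adding the inset panel, total weight = 8.6 + 4.7 + 4.1 + 5.9 + 6.0 + 16.4 = 45.7.
Along x: (41977.2 + 16.4·x) / 45.7 = 1276 (existing moment 8.6·1124 + 4.7·1077 + 4.1·1214 + 5.9·1805 + 6.0·1937 = 41977.2) ⇒ x = (58313.2 − 41977.2) / 16.4 ≈ 996.10.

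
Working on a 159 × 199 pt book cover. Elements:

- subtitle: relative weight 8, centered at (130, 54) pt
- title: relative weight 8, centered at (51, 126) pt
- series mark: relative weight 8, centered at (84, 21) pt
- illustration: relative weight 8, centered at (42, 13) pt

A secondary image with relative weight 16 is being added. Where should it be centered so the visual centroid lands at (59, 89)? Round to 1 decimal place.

(23.5, 160.0)

With the secondary image, Σw becomes 8 + 8 + 8 + 8 + 16 = 48.
x: target moment 48×59 = 2832; current 8·130 + 8·51 + 8·84 + 8·42 = 2456; the secondary image supplies 376, so x = 376/16 ≈ 23.50.
y: target moment 48×89 = 4272; current 8·54 + 8·126 + 8·21 + 8·13 = 1712; the secondary image supplies 2560, so y = 2560/16 ≈ 160.00.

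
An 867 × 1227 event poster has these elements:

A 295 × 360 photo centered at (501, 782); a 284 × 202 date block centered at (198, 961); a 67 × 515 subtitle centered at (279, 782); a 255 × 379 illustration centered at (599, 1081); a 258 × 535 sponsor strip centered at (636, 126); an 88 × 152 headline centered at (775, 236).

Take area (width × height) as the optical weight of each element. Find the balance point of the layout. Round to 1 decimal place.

Areas → weights: photo 295·360 = 106200, date block 284·202 = 57368, subtitle 67·515 = 34505, illustration 255·379 = 96645, sponsor strip 258·535 = 138030, headline 88·152 = 13376; Σw = 446124.
x: moment 230235794 / weight 446124 ≈ 516.08
Σw·y = 290183719; ȳ = 290183719/446124 ≈ 650.46.

(516.1, 650.5)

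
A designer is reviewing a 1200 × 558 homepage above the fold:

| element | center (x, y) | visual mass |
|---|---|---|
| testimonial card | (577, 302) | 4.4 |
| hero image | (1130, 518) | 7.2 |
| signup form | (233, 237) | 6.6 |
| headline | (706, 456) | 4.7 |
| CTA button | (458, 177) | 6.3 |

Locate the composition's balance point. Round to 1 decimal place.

(630.7, 338.4)

Weights sum to 4.4 + 7.2 + 6.6 + 4.7 + 6.3 = 29.2.
x-moment: 4.4·577 + 7.2·1130 + 6.6·233 + 4.7·706 + 6.3·458 = 18416.2; centroid 18416.2/29.2 ≈ 630.69.
y-moment: 4.4·302 + 7.2·518 + 6.6·237 + 4.7·456 + 6.3·177 = 9880.9; centroid 9880.9/29.2 ≈ 338.39.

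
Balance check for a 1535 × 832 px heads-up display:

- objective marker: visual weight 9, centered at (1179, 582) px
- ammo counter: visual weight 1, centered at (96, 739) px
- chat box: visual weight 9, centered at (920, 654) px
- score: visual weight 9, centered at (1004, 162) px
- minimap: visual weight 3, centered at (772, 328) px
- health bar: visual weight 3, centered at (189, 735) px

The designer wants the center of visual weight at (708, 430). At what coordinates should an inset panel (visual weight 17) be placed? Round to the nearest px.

After adding the inset panel, total weight = 9 + 1 + 9 + 9 + 3 + 3 + 17 = 51.
x: need Σw·x = 51·708 = 36108. Existing = 9·1179 + 1·96 + 9·920 + 9·1004 + 3·772 + 3·189 = 30906. Remainder 5202 / 17 ≈ 306.00.
y: need Σw·y = 51·430 = 21930. Existing = 9·582 + 1·739 + 9·654 + 9·162 + 3·328 + 3·735 = 16510. Remainder 5420 / 17 ≈ 318.82.

(306, 319)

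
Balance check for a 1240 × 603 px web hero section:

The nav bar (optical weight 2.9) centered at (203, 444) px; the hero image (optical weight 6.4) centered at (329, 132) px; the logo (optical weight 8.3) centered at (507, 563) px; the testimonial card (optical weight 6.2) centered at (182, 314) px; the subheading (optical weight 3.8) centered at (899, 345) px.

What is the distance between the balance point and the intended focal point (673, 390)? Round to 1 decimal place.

≈ 259.5 px

Σw = 2.9 + 6.4 + 8.3 + 6.2 + 3.8 = 27.6.
x: (2.9·203 + 6.4·329 + 8.3·507 + 6.2·182 + 3.8·899) / 27.6 = 11447.0 / 27.6 ≈ 414.75
y: (2.9·444 + 6.4·132 + 8.3·563 + 6.2·314 + 3.8·345) / 27.6 = 10063.1 / 27.6 ≈ 364.61
From (673, 390): dx = -258.25, dy = -25.39, so the distance is √(dx²+dy²) ≈ 259.50.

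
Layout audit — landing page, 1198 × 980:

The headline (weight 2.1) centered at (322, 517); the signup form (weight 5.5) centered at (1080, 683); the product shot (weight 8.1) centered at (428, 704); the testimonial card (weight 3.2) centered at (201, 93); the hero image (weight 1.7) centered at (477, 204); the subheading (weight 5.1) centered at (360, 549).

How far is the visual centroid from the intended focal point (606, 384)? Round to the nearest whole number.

≈ 182

Weights sum to 2.1 + 5.5 + 8.1 + 3.2 + 1.7 + 5.1 = 25.7.
x: moment 13373.1 / weight 25.7 ≈ 520.35
Σw·y = 13988.9; ȳ = 13988.9/25.7 ≈ 544.32.
Relative to (606, 384): Δ = (-85.65, 160.32); |Δ| = √(-85.65² + 160.32²) ≈ 181.76.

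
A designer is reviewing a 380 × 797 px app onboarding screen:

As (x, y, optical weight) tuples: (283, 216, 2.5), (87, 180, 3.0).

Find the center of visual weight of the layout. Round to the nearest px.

Weights sum to 2.5 + 3.0 = 5.5.
x: (2.5·283 + 3.0·87) / 5.5 = 968.5 / 5.5 ≈ 176.09
y: (2.5·216 + 3.0·180) / 5.5 = 1080.0 / 5.5 ≈ 196.36

(176, 196)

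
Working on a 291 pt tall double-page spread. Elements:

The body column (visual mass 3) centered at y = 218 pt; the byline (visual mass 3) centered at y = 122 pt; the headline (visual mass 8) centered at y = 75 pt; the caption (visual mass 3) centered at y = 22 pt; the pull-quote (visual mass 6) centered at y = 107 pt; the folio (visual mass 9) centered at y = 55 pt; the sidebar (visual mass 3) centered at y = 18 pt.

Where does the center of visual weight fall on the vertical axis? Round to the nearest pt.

y ≈ 82

Weights sum to 3 + 3 + 8 + 3 + 6 + 9 + 3 = 35.
Σw·y = 2877; ȳ = 2877/35 ≈ 82.20.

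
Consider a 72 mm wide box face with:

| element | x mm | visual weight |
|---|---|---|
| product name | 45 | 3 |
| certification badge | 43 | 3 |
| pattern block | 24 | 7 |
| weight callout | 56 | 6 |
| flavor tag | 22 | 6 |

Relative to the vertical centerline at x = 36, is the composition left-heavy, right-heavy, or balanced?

balanced

Total weight = 3 + 3 + 7 + 6 + 6 = 25.
x: (3·45 + 3·43 + 7·24 + 6·56 + 6·22) / 25 = 900 / 25 ≈ 36.00
The centroid 36.00 matches the midline at 36, so the layout is balanced.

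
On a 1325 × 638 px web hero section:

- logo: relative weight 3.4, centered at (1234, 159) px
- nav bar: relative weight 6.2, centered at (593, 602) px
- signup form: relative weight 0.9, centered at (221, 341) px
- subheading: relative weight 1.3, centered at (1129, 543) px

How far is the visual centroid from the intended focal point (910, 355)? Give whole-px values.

≈ 138 px

Σw = 3.4 + 6.2 + 0.9 + 1.3 = 11.8.
Σw·x = 3.4·1234 + 6.2·593 + 0.9·221 + 1.3·1129 = 9538.8, so x̄ = 9538.8/11.8 ≈ 808.37.
Σw·y = 3.4·159 + 6.2·602 + 0.9·341 + 1.3·543 = 5285.8, so ȳ = 5285.8/11.8 ≈ 447.95.
Offset from (910, 355): Δx ≈ -101.63, Δy ≈ 92.95; distance = √(Δx² + Δy²) ≈ 137.72.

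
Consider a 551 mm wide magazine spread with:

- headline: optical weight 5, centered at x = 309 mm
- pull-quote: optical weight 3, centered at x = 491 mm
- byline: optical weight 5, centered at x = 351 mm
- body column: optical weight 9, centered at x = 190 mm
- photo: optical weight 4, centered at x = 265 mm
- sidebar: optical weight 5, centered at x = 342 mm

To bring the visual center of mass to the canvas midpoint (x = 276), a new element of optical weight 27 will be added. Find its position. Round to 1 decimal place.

With the new element, Σw becomes 5 + 3 + 5 + 9 + 4 + 5 + 27 = 58.
x: need Σw·x = 58·276 = 16008. Existing = 5·309 + 3·491 + 5·351 + 9·190 + 4·265 + 5·342 = 9253. Remainder 6755 / 27 ≈ 250.19.

x ≈ 250.2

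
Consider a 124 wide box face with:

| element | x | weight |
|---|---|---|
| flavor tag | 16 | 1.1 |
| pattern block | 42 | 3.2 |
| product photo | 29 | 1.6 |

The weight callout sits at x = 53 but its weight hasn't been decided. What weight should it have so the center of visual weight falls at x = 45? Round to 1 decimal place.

w ≈ 8.4

Fixed elements: Σw = 1.1 + 3.2 + 1.6 = 5.9, Σw·x = 1.1·16 + 3.2·42 + 1.6·29 = 198.4.
For the centroid to hit 45: (198.4 + w·53) / (5.9 + w) = 45.
Rearranging, w·(53 − 45) = 45·5.9 − 198.4 = 67.1, so w ≈ 67.1/8 = 8.39.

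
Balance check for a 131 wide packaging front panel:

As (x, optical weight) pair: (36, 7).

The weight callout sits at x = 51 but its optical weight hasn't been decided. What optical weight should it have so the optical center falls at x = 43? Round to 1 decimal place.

w ≈ 6.1

The single fixed element contributes weight 7, moment 7·36 = 252.
Balance at x = 43 requires (252 + w·51) / (7 + w) = 43.
Solving: w = (43·7 − 252) / (51 − 43) = 49 / 8 ≈ 6.12.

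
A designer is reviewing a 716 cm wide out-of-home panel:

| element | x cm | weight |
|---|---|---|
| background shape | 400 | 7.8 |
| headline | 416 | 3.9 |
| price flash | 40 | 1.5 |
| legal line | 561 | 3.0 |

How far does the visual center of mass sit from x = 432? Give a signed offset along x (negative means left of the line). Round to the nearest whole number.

≈ -32 cm

Weights sum to 7.8 + 3.9 + 1.5 + 3.0 = 16.2.
x: (7.8·400 + 3.9·416 + 1.5·40 + 3.0·561) / 16.2 = 6485.4 / 16.2 ≈ 400.33
Against x = 432, that's 400.33 − 432 = -31.67.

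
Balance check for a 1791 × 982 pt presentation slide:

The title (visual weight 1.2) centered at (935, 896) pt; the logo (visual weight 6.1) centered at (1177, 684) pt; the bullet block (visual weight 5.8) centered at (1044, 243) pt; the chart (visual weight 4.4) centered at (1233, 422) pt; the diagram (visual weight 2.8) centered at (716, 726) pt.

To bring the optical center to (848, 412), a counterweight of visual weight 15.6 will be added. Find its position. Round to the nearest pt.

With the counterweight, Σw becomes 1.2 + 6.1 + 5.8 + 4.4 + 2.8 + 15.6 = 35.9.
x: need Σw·x = 35.9·848 = 30443.2. Existing = 1.2·935 + 6.1·1177 + 5.8·1044 + 4.4·1233 + 2.8·716 = 21786.9. Remainder 8656.3 / 15.6 ≈ 554.89.
y: need Σw·y = 35.9·412 = 14790.8. Existing = 1.2·896 + 6.1·684 + 5.8·243 + 4.4·422 + 2.8·726 = 10546.6. Remainder 4244.2 / 15.6 ≈ 272.06.

(555, 272)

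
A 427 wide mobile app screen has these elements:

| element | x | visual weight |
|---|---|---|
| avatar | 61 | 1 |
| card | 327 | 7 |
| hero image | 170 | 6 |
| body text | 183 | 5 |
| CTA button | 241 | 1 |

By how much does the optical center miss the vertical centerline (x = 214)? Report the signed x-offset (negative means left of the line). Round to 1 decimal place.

Σw = 1 + 7 + 6 + 5 + 1 = 20.
x: (1·61 + 7·327 + 6·170 + 5·183 + 1·241) / 20 = 4526 / 20 ≈ 226.30
Offset from x = 214: 226.30 − 214 ≈ 12.30.

≈ 12.3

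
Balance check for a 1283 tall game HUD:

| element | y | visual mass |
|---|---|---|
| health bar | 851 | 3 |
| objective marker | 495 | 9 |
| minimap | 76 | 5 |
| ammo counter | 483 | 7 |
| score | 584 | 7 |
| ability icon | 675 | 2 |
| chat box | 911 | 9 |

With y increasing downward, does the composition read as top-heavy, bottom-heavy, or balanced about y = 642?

top-heavy

Σw = 3 + 9 + 5 + 7 + 7 + 2 + 9 = 42.
y: moment 24406 / weight 42 ≈ 581.10
581.1 lies above (smaller y than) the midline 642, so the layout is top-heavy.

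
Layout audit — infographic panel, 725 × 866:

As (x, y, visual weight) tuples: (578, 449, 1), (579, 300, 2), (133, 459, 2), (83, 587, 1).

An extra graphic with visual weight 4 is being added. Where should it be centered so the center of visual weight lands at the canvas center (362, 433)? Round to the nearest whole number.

With the extra graphic, Σw becomes 1 + 2 + 2 + 1 + 4 = 10.
x: need Σw·x = 10·362 = 3620. Existing = 1·578 + 2·579 + 2·133 + 1·83 = 2085. Remainder 1535 / 4 ≈ 383.75.
y: need Σw·y = 10·433 = 4330. Existing = 1·449 + 2·300 + 2·459 + 1·587 = 2554. Remainder 1776 / 4 ≈ 444.00.

(384, 444)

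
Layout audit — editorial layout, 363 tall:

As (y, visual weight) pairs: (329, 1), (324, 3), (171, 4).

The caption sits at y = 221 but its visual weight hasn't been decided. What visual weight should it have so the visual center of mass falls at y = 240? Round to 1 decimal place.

Existing Σw = 8 (1 + 3 + 4); existing moment 1·329 + 3·324 + 4·171 = 1985.
For the centroid to hit 240: (1985 + w·221) / (8 + w) = 240.
Solving: w = (240·8 − 1985) / (221 − 240) = -65 / -19 ≈ 3.42.

w ≈ 3.4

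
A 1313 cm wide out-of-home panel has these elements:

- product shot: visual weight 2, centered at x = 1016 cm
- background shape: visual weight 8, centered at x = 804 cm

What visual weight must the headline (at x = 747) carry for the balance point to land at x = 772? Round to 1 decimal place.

Fixed elements: Σw = 2 + 8 = 10, Σw·x = 2·1016 + 8·804 = 8464.
For the centroid to hit 772: (8464 + w·747) / (10 + w) = 772.
So w = (772·10 − 8464)/(747 − 772) = -744/-25 ≈ 29.76.

w ≈ 29.8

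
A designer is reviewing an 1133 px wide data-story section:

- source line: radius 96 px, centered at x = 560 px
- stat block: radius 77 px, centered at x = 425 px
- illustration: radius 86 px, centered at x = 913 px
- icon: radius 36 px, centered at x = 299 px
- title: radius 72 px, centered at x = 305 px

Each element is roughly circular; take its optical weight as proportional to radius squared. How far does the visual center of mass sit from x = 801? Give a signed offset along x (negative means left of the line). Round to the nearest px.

Weights ∝ r²: source line 96² = 9216, stat block 77² = 5929, illustration 86² = 7396, icon 36² = 1296, title 72² = 5184; Σw = 29021.
x: (9216·560 + 5929·425 + 7396·913 + 1296·299 + 5184·305) / 29021 = 16401957 / 29021 ≈ 565.18
Difference: 565.18 − 801 ≈ -235.82.

≈ -236 px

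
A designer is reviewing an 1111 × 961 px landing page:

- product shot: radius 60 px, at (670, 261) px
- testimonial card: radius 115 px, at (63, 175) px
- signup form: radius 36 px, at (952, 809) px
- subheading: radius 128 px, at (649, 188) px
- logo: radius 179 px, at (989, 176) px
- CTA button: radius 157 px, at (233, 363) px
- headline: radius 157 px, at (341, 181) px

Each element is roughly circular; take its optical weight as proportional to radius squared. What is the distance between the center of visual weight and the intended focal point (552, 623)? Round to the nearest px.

Weights ∝ r²: product shot 60² = 3600, testimonial card 115² = 13225, signup form 36² = 1296, subheading 128² = 16384, logo 179² = 32041, CTA button 157² = 24649, headline 157² = 24649; Σw = 115844.
Σw·x = 60949258; x̄ = 60949258/115844 ≈ 526.13.
Σw·y = 26430903; ȳ = 26430903/115844 ≈ 228.16.
Offset from (552, 623): Δx ≈ -25.87, Δy ≈ -394.84; distance = √(Δx² + Δy²) ≈ 395.69.

≈ 396 px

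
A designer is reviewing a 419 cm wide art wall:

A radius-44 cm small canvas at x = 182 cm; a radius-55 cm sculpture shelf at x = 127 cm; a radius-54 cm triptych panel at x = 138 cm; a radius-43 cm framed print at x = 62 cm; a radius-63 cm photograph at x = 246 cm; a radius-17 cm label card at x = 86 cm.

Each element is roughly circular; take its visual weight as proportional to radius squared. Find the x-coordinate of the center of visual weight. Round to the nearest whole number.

Weights ∝ r²: small canvas 44² = 1936, sculpture shelf 55² = 3025, triptych panel 54² = 2916, framed print 43² = 1849, photograph 63² = 3969, label card 17² = 289; Σw = 13984.
Σw·x = 2254801; x̄ = 2254801/13984 ≈ 161.24.

x ≈ 161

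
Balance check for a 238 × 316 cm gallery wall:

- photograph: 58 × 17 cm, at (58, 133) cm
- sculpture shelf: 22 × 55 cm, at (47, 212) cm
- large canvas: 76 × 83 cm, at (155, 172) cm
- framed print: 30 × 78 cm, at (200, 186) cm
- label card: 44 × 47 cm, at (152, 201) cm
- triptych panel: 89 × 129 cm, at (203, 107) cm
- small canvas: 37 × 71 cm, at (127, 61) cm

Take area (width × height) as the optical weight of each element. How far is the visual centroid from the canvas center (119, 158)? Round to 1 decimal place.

Taking area as weight: photograph 58·17 = 986, sculpture shelf 22·55 = 1210, large canvas 76·83 = 6308, framed print 30·78 = 2340, label card 44·47 = 2068, triptych panel 89·129 = 11481, small canvas 37·71 = 2627. Sum 27020.
Σw·x = 4538406; x̄ = 4538406/27020 ≈ 167.96.
Σw·y = 3712256; ȳ = 3712256/27020 ≈ 137.39.
Offset from (119, 158): Δx ≈ 48.96, Δy ≈ -20.61; distance = √(Δx² + Δy²) ≈ 53.13.

≈ 53.1 cm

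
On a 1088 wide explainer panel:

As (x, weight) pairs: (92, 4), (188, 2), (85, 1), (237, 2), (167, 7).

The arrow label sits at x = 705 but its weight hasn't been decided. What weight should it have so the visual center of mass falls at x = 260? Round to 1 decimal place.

w ≈ 3.8

Known weights sum to 4 + 2 + 1 + 2 + 7 = 16; their moment is 4·92 + 2·188 + 1·85 + 2·237 + 7·167 = 2472.
Balance at x = 260 requires (2472 + w·705) / (16 + w) = 260.
Solving: w = (260·16 − 2472) / (705 − 260) = 1688 / 445 ≈ 3.79.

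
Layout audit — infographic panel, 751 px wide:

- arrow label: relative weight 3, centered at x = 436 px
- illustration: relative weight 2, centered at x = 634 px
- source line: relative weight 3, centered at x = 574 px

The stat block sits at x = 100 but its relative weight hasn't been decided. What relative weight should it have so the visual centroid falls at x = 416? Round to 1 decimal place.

w ≈ 3.1

Existing Σw = 8 (3 + 2 + 3); existing moment 3·436 + 2·634 + 3·574 = 4298.
For the centroid to hit 416: (4298 + w·100) / (8 + w) = 416.
So w = (416·8 − 4298)/(100 − 416) = -970/-316 ≈ 3.07.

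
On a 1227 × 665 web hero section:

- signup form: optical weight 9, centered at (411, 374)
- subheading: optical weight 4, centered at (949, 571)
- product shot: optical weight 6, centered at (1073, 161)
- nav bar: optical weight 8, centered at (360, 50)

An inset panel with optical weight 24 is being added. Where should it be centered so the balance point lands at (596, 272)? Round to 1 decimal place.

(566.0, 285.7)

New total weight: (9 + 4 + 6 + 8) + 24 = 51.
Along x: (16813 + 24·x) / 51 = 596 (existing moment 9·411 + 4·949 + 6·1073 + 8·360 = 16813) ⇒ x = (30396 − 16813) / 24 ≈ 565.96.
Along y: (7016 + 24·y) / 51 = 272 (existing moment 9·374 + 4·571 + 6·161 + 8·50 = 7016) ⇒ y = (13872 − 7016) / 24 ≈ 285.67.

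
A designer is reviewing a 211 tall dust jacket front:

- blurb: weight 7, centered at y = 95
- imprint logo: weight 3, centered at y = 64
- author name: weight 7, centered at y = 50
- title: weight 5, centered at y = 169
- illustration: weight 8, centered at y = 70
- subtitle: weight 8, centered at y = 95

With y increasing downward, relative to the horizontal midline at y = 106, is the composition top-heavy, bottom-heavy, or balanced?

top-heavy

Σw = 7 + 3 + 7 + 5 + 8 + 8 = 38.
y: moment 3372 / weight 38 ≈ 88.74
88.7 vs midline 106 → top-heavy.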